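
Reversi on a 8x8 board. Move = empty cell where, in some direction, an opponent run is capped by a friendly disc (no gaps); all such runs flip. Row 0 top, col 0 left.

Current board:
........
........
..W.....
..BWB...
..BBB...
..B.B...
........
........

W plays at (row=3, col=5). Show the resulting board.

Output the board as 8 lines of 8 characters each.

Answer: ........
........
..W.....
..BWWW..
..BBB...
..B.B...
........
........

Derivation:
Place W at (3,5); scan 8 dirs for brackets.
Dir NW: first cell '.' (not opp) -> no flip
Dir N: first cell '.' (not opp) -> no flip
Dir NE: first cell '.' (not opp) -> no flip
Dir W: opp run (3,4) capped by W -> flip
Dir E: first cell '.' (not opp) -> no flip
Dir SW: opp run (4,4), next='.' -> no flip
Dir S: first cell '.' (not opp) -> no flip
Dir SE: first cell '.' (not opp) -> no flip
All flips: (3,4)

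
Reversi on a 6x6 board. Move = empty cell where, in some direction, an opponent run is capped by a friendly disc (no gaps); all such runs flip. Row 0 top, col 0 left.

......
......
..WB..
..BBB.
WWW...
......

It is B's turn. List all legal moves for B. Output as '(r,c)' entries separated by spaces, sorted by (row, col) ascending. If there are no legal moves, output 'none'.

Answer: (1,1) (1,2) (2,1) (5,0) (5,1) (5,2)

Derivation:
(1,1): flips 1 -> legal
(1,2): flips 1 -> legal
(1,3): no bracket -> illegal
(2,1): flips 1 -> legal
(3,0): no bracket -> illegal
(3,1): no bracket -> illegal
(4,3): no bracket -> illegal
(5,0): flips 1 -> legal
(5,1): flips 1 -> legal
(5,2): flips 1 -> legal
(5,3): no bracket -> illegal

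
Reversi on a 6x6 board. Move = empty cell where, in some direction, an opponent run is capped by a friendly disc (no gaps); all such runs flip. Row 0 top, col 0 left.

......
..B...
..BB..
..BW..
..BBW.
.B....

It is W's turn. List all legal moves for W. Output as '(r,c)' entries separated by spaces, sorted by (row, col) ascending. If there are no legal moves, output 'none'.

Answer: (1,1) (1,3) (3,1) (4,1) (5,3)

Derivation:
(0,1): no bracket -> illegal
(0,2): no bracket -> illegal
(0,3): no bracket -> illegal
(1,1): flips 1 -> legal
(1,3): flips 1 -> legal
(1,4): no bracket -> illegal
(2,1): no bracket -> illegal
(2,4): no bracket -> illegal
(3,1): flips 1 -> legal
(3,4): no bracket -> illegal
(4,0): no bracket -> illegal
(4,1): flips 2 -> legal
(5,0): no bracket -> illegal
(5,2): no bracket -> illegal
(5,3): flips 1 -> legal
(5,4): no bracket -> illegal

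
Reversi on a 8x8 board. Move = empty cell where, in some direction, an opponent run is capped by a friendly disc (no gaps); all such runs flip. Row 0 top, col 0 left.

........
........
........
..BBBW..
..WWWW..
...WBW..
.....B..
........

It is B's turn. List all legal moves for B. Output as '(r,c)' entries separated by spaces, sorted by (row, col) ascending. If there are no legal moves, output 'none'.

Answer: (2,5) (3,6) (5,1) (5,2) (5,6) (6,3) (6,6)

Derivation:
(2,4): no bracket -> illegal
(2,5): flips 3 -> legal
(2,6): no bracket -> illegal
(3,1): no bracket -> illegal
(3,6): flips 2 -> legal
(4,1): no bracket -> illegal
(4,6): no bracket -> illegal
(5,1): flips 1 -> legal
(5,2): flips 3 -> legal
(5,6): flips 2 -> legal
(6,2): no bracket -> illegal
(6,3): flips 2 -> legal
(6,4): no bracket -> illegal
(6,6): flips 2 -> legal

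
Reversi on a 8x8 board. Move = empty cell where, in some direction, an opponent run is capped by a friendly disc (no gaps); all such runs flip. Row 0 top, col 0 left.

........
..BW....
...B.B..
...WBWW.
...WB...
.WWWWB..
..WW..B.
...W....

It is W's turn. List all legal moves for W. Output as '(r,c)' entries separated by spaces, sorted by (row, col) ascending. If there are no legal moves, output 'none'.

(0,1): no bracket -> illegal
(0,2): no bracket -> illegal
(0,3): no bracket -> illegal
(1,1): flips 1 -> legal
(1,4): flips 1 -> legal
(1,5): flips 1 -> legal
(1,6): flips 2 -> legal
(2,1): no bracket -> illegal
(2,2): no bracket -> illegal
(2,4): flips 2 -> legal
(2,6): no bracket -> illegal
(3,2): no bracket -> illegal
(4,5): flips 1 -> legal
(4,6): no bracket -> illegal
(5,6): flips 1 -> legal
(5,7): no bracket -> illegal
(6,4): no bracket -> illegal
(6,5): no bracket -> illegal
(6,7): no bracket -> illegal
(7,5): no bracket -> illegal
(7,6): no bracket -> illegal
(7,7): flips 3 -> legal

Answer: (1,1) (1,4) (1,5) (1,6) (2,4) (4,5) (5,6) (7,7)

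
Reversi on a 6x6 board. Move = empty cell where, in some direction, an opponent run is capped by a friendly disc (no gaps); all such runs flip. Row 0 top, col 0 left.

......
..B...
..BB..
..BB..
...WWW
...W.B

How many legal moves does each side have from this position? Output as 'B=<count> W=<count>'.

-- B to move --
(3,4): no bracket -> illegal
(3,5): flips 1 -> legal
(4,2): no bracket -> illegal
(5,2): no bracket -> illegal
(5,4): flips 1 -> legal
B mobility = 2
-- W to move --
(0,1): no bracket -> illegal
(0,2): no bracket -> illegal
(0,3): no bracket -> illegal
(1,1): flips 2 -> legal
(1,3): flips 2 -> legal
(1,4): no bracket -> illegal
(2,1): flips 1 -> legal
(2,4): no bracket -> illegal
(3,1): no bracket -> illegal
(3,4): no bracket -> illegal
(4,1): no bracket -> illegal
(4,2): no bracket -> illegal
(5,4): no bracket -> illegal
W mobility = 3

Answer: B=2 W=3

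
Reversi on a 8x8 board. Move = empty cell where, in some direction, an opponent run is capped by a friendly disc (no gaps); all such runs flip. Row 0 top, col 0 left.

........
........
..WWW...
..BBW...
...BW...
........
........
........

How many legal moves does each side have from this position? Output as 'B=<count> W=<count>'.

Answer: B=9 W=5

Derivation:
-- B to move --
(1,1): flips 1 -> legal
(1,2): flips 1 -> legal
(1,3): flips 1 -> legal
(1,4): flips 1 -> legal
(1,5): flips 1 -> legal
(2,1): no bracket -> illegal
(2,5): flips 1 -> legal
(3,1): no bracket -> illegal
(3,5): flips 1 -> legal
(4,5): flips 1 -> legal
(5,3): no bracket -> illegal
(5,4): no bracket -> illegal
(5,5): flips 1 -> legal
B mobility = 9
-- W to move --
(2,1): no bracket -> illegal
(3,1): flips 2 -> legal
(4,1): flips 1 -> legal
(4,2): flips 3 -> legal
(5,2): flips 1 -> legal
(5,3): flips 2 -> legal
(5,4): no bracket -> illegal
W mobility = 5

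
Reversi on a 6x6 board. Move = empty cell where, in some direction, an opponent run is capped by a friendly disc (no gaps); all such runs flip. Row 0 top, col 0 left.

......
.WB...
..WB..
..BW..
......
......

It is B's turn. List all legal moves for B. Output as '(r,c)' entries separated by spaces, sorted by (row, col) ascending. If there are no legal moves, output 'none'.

Answer: (1,0) (2,1) (3,4) (4,3)

Derivation:
(0,0): no bracket -> illegal
(0,1): no bracket -> illegal
(0,2): no bracket -> illegal
(1,0): flips 1 -> legal
(1,3): no bracket -> illegal
(2,0): no bracket -> illegal
(2,1): flips 1 -> legal
(2,4): no bracket -> illegal
(3,1): no bracket -> illegal
(3,4): flips 1 -> legal
(4,2): no bracket -> illegal
(4,3): flips 1 -> legal
(4,4): no bracket -> illegal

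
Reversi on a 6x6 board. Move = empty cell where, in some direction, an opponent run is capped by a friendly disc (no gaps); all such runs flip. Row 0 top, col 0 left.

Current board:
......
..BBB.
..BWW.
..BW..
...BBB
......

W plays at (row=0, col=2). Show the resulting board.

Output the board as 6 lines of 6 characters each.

Answer: ..W...
..BWB.
..BWW.
..BW..
...BBB
......

Derivation:
Place W at (0,2); scan 8 dirs for brackets.
Dir NW: edge -> no flip
Dir N: edge -> no flip
Dir NE: edge -> no flip
Dir W: first cell '.' (not opp) -> no flip
Dir E: first cell '.' (not opp) -> no flip
Dir SW: first cell '.' (not opp) -> no flip
Dir S: opp run (1,2) (2,2) (3,2), next='.' -> no flip
Dir SE: opp run (1,3) capped by W -> flip
All flips: (1,3)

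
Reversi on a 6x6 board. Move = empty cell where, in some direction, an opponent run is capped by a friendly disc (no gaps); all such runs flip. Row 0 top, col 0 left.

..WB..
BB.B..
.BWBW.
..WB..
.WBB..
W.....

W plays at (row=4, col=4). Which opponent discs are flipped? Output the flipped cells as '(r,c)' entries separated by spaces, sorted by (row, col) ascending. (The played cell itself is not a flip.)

Dir NW: opp run (3,3) capped by W -> flip
Dir N: first cell '.' (not opp) -> no flip
Dir NE: first cell '.' (not opp) -> no flip
Dir W: opp run (4,3) (4,2) capped by W -> flip
Dir E: first cell '.' (not opp) -> no flip
Dir SW: first cell '.' (not opp) -> no flip
Dir S: first cell '.' (not opp) -> no flip
Dir SE: first cell '.' (not opp) -> no flip

Answer: (3,3) (4,2) (4,3)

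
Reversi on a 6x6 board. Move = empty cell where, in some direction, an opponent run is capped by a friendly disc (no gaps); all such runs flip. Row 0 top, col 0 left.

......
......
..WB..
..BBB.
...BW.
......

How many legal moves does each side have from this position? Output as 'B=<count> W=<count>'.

-- B to move --
(1,1): flips 1 -> legal
(1,2): flips 1 -> legal
(1,3): no bracket -> illegal
(2,1): flips 1 -> legal
(3,1): no bracket -> illegal
(3,5): no bracket -> illegal
(4,5): flips 1 -> legal
(5,3): no bracket -> illegal
(5,4): flips 1 -> legal
(5,5): flips 1 -> legal
B mobility = 6
-- W to move --
(1,2): no bracket -> illegal
(1,3): no bracket -> illegal
(1,4): no bracket -> illegal
(2,1): no bracket -> illegal
(2,4): flips 2 -> legal
(2,5): no bracket -> illegal
(3,1): no bracket -> illegal
(3,5): no bracket -> illegal
(4,1): no bracket -> illegal
(4,2): flips 2 -> legal
(4,5): no bracket -> illegal
(5,2): no bracket -> illegal
(5,3): no bracket -> illegal
(5,4): no bracket -> illegal
W mobility = 2

Answer: B=6 W=2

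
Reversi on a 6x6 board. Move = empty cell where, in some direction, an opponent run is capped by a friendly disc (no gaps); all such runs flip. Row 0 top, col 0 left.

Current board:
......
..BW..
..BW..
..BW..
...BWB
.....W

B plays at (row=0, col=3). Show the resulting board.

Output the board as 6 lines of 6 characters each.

Answer: ...B..
..BB..
..BB..
..BB..
...BWB
.....W

Derivation:
Place B at (0,3); scan 8 dirs for brackets.
Dir NW: edge -> no flip
Dir N: edge -> no flip
Dir NE: edge -> no flip
Dir W: first cell '.' (not opp) -> no flip
Dir E: first cell '.' (not opp) -> no flip
Dir SW: first cell 'B' (not opp) -> no flip
Dir S: opp run (1,3) (2,3) (3,3) capped by B -> flip
Dir SE: first cell '.' (not opp) -> no flip
All flips: (1,3) (2,3) (3,3)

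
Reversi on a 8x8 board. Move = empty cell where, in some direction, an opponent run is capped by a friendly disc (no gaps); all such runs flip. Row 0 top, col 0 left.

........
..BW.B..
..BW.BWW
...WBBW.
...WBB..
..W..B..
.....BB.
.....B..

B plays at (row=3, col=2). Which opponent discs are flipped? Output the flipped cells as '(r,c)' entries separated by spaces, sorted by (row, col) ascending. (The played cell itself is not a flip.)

Dir NW: first cell '.' (not opp) -> no flip
Dir N: first cell 'B' (not opp) -> no flip
Dir NE: opp run (2,3), next='.' -> no flip
Dir W: first cell '.' (not opp) -> no flip
Dir E: opp run (3,3) capped by B -> flip
Dir SW: first cell '.' (not opp) -> no flip
Dir S: first cell '.' (not opp) -> no flip
Dir SE: opp run (4,3), next='.' -> no flip

Answer: (3,3)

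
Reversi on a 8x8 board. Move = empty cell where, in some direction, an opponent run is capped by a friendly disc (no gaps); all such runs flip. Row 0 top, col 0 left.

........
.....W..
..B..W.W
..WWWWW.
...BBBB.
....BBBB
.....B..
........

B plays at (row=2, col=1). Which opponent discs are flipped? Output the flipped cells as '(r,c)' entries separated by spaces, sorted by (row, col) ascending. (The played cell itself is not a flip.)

Answer: (3,2)

Derivation:
Dir NW: first cell '.' (not opp) -> no flip
Dir N: first cell '.' (not opp) -> no flip
Dir NE: first cell '.' (not opp) -> no flip
Dir W: first cell '.' (not opp) -> no flip
Dir E: first cell 'B' (not opp) -> no flip
Dir SW: first cell '.' (not opp) -> no flip
Dir S: first cell '.' (not opp) -> no flip
Dir SE: opp run (3,2) capped by B -> flip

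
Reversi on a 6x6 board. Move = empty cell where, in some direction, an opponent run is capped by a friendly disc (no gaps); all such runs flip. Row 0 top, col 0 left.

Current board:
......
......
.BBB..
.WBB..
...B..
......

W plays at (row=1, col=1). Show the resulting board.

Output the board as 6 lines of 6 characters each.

Answer: ......
.W....
.WBB..
.WBB..
...B..
......

Derivation:
Place W at (1,1); scan 8 dirs for brackets.
Dir NW: first cell '.' (not opp) -> no flip
Dir N: first cell '.' (not opp) -> no flip
Dir NE: first cell '.' (not opp) -> no flip
Dir W: first cell '.' (not opp) -> no flip
Dir E: first cell '.' (not opp) -> no flip
Dir SW: first cell '.' (not opp) -> no flip
Dir S: opp run (2,1) capped by W -> flip
Dir SE: opp run (2,2) (3,3), next='.' -> no flip
All flips: (2,1)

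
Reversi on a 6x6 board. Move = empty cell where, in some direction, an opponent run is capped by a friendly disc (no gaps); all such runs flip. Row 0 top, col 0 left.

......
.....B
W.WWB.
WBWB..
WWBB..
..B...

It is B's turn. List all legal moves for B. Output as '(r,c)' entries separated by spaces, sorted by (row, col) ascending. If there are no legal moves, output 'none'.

Answer: (1,1) (1,2) (1,3) (2,1) (5,1)

Derivation:
(1,0): no bracket -> illegal
(1,1): flips 1 -> legal
(1,2): flips 2 -> legal
(1,3): flips 2 -> legal
(1,4): no bracket -> illegal
(2,1): flips 3 -> legal
(3,4): no bracket -> illegal
(5,0): no bracket -> illegal
(5,1): flips 1 -> legal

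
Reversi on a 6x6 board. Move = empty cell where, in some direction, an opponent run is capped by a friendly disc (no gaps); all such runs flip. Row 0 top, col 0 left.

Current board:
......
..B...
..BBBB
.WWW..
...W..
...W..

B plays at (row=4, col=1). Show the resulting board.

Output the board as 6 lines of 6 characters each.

Place B at (4,1); scan 8 dirs for brackets.
Dir NW: first cell '.' (not opp) -> no flip
Dir N: opp run (3,1), next='.' -> no flip
Dir NE: opp run (3,2) capped by B -> flip
Dir W: first cell '.' (not opp) -> no flip
Dir E: first cell '.' (not opp) -> no flip
Dir SW: first cell '.' (not opp) -> no flip
Dir S: first cell '.' (not opp) -> no flip
Dir SE: first cell '.' (not opp) -> no flip
All flips: (3,2)

Answer: ......
..B...
..BBBB
.WBW..
.B.W..
...W..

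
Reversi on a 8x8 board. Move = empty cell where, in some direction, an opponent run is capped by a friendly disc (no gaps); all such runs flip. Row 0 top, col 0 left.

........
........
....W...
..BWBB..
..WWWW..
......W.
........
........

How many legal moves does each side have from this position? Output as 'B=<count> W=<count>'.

Answer: B=7 W=8

Derivation:
-- B to move --
(1,3): flips 1 -> legal
(1,4): flips 1 -> legal
(1,5): no bracket -> illegal
(2,2): no bracket -> illegal
(2,3): no bracket -> illegal
(2,5): no bracket -> illegal
(3,1): no bracket -> illegal
(3,6): no bracket -> illegal
(4,1): no bracket -> illegal
(4,6): no bracket -> illegal
(4,7): no bracket -> illegal
(5,1): no bracket -> illegal
(5,2): flips 2 -> legal
(5,3): flips 1 -> legal
(5,4): flips 2 -> legal
(5,5): flips 1 -> legal
(5,7): no bracket -> illegal
(6,5): no bracket -> illegal
(6,6): no bracket -> illegal
(6,7): flips 2 -> legal
B mobility = 7
-- W to move --
(2,1): flips 1 -> legal
(2,2): flips 1 -> legal
(2,3): flips 1 -> legal
(2,5): flips 2 -> legal
(2,6): flips 1 -> legal
(3,1): flips 1 -> legal
(3,6): flips 2 -> legal
(4,1): no bracket -> illegal
(4,6): flips 1 -> legal
W mobility = 8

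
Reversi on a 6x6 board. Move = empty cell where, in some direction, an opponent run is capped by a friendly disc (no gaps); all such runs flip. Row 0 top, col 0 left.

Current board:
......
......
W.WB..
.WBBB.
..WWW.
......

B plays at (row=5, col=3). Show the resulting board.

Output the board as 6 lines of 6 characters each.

Place B at (5,3); scan 8 dirs for brackets.
Dir NW: opp run (4,2) (3,1) (2,0), next=edge -> no flip
Dir N: opp run (4,3) capped by B -> flip
Dir NE: opp run (4,4), next='.' -> no flip
Dir W: first cell '.' (not opp) -> no flip
Dir E: first cell '.' (not opp) -> no flip
Dir SW: edge -> no flip
Dir S: edge -> no flip
Dir SE: edge -> no flip
All flips: (4,3)

Answer: ......
......
W.WB..
.WBBB.
..WBW.
...B..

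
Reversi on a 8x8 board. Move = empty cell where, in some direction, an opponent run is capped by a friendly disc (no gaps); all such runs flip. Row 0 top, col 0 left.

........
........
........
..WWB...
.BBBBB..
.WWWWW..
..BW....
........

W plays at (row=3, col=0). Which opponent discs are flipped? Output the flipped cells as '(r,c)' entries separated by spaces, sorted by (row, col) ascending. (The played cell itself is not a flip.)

Dir NW: edge -> no flip
Dir N: first cell '.' (not opp) -> no flip
Dir NE: first cell '.' (not opp) -> no flip
Dir W: edge -> no flip
Dir E: first cell '.' (not opp) -> no flip
Dir SW: edge -> no flip
Dir S: first cell '.' (not opp) -> no flip
Dir SE: opp run (4,1) capped by W -> flip

Answer: (4,1)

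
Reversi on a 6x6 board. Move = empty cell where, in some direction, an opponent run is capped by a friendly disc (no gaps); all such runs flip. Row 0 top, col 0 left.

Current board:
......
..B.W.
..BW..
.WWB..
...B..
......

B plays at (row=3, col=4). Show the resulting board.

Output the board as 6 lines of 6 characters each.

Place B at (3,4); scan 8 dirs for brackets.
Dir NW: opp run (2,3) capped by B -> flip
Dir N: first cell '.' (not opp) -> no flip
Dir NE: first cell '.' (not opp) -> no flip
Dir W: first cell 'B' (not opp) -> no flip
Dir E: first cell '.' (not opp) -> no flip
Dir SW: first cell 'B' (not opp) -> no flip
Dir S: first cell '.' (not opp) -> no flip
Dir SE: first cell '.' (not opp) -> no flip
All flips: (2,3)

Answer: ......
..B.W.
..BB..
.WWBB.
...B..
......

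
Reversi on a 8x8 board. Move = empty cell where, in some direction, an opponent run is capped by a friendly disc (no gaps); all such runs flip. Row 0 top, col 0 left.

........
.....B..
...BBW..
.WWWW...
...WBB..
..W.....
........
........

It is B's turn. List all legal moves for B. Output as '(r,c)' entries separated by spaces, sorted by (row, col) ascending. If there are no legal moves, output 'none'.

Answer: (2,2) (2,6) (3,5) (4,1) (4,2) (5,3)

Derivation:
(1,4): no bracket -> illegal
(1,6): no bracket -> illegal
(2,0): no bracket -> illegal
(2,1): no bracket -> illegal
(2,2): flips 1 -> legal
(2,6): flips 1 -> legal
(3,0): no bracket -> illegal
(3,5): flips 1 -> legal
(3,6): no bracket -> illegal
(4,0): no bracket -> illegal
(4,1): flips 1 -> legal
(4,2): flips 2 -> legal
(5,1): no bracket -> illegal
(5,3): flips 2 -> legal
(5,4): no bracket -> illegal
(6,1): no bracket -> illegal
(6,2): no bracket -> illegal
(6,3): no bracket -> illegal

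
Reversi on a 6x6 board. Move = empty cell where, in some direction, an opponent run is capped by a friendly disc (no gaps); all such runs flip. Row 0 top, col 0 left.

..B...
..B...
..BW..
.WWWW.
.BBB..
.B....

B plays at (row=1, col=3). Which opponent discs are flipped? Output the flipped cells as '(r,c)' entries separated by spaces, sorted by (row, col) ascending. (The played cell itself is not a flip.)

Answer: (2,3) (3,3)

Derivation:
Dir NW: first cell 'B' (not opp) -> no flip
Dir N: first cell '.' (not opp) -> no flip
Dir NE: first cell '.' (not opp) -> no flip
Dir W: first cell 'B' (not opp) -> no flip
Dir E: first cell '.' (not opp) -> no flip
Dir SW: first cell 'B' (not opp) -> no flip
Dir S: opp run (2,3) (3,3) capped by B -> flip
Dir SE: first cell '.' (not opp) -> no flip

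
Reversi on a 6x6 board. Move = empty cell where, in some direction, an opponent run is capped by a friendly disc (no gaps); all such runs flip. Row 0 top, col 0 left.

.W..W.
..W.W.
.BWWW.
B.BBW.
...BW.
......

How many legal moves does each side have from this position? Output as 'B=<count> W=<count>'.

Answer: B=10 W=6

Derivation:
-- B to move --
(0,0): no bracket -> illegal
(0,2): flips 2 -> legal
(0,3): flips 1 -> legal
(0,5): flips 2 -> legal
(1,0): no bracket -> illegal
(1,1): flips 1 -> legal
(1,3): flips 1 -> legal
(1,5): flips 1 -> legal
(2,5): flips 4 -> legal
(3,1): no bracket -> illegal
(3,5): flips 1 -> legal
(4,5): flips 1 -> legal
(5,3): no bracket -> illegal
(5,4): no bracket -> illegal
(5,5): flips 1 -> legal
B mobility = 10
-- W to move --
(1,0): no bracket -> illegal
(1,1): no bracket -> illegal
(2,0): flips 1 -> legal
(3,1): flips 2 -> legal
(4,0): no bracket -> illegal
(4,1): flips 1 -> legal
(4,2): flips 3 -> legal
(5,2): flips 1 -> legal
(5,3): flips 2 -> legal
(5,4): no bracket -> illegal
W mobility = 6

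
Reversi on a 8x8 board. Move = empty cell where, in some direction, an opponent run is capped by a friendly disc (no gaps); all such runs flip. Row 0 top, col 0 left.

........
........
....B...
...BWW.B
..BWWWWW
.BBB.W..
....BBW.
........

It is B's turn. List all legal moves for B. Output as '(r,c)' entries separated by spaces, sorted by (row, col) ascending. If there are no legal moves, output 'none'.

Answer: (2,5) (2,6) (3,6) (5,4) (5,7) (6,7) (7,7)

Derivation:
(2,3): no bracket -> illegal
(2,5): flips 5 -> legal
(2,6): flips 2 -> legal
(3,2): no bracket -> illegal
(3,6): flips 2 -> legal
(5,4): flips 2 -> legal
(5,6): no bracket -> illegal
(5,7): flips 3 -> legal
(6,7): flips 1 -> legal
(7,5): no bracket -> illegal
(7,6): no bracket -> illegal
(7,7): flips 3 -> legal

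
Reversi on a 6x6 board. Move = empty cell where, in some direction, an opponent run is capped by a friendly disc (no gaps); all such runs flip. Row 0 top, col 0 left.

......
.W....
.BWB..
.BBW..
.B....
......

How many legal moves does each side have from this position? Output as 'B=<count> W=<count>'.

Answer: B=5 W=7

Derivation:
-- B to move --
(0,0): no bracket -> illegal
(0,1): flips 1 -> legal
(0,2): no bracket -> illegal
(1,0): no bracket -> illegal
(1,2): flips 1 -> legal
(1,3): flips 1 -> legal
(2,0): no bracket -> illegal
(2,4): no bracket -> illegal
(3,4): flips 1 -> legal
(4,2): no bracket -> illegal
(4,3): flips 1 -> legal
(4,4): no bracket -> illegal
B mobility = 5
-- W to move --
(1,0): no bracket -> illegal
(1,2): no bracket -> illegal
(1,3): flips 1 -> legal
(1,4): no bracket -> illegal
(2,0): flips 1 -> legal
(2,4): flips 1 -> legal
(3,0): flips 2 -> legal
(3,4): no bracket -> illegal
(4,0): flips 1 -> legal
(4,2): flips 1 -> legal
(4,3): no bracket -> illegal
(5,0): no bracket -> illegal
(5,1): flips 3 -> legal
(5,2): no bracket -> illegal
W mobility = 7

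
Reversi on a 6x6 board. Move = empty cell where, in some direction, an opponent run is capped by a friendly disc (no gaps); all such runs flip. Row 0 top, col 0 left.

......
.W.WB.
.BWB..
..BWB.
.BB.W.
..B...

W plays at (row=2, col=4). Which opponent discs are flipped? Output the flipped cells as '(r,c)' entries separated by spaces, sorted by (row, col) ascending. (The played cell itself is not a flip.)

Answer: (2,3) (3,4)

Derivation:
Dir NW: first cell 'W' (not opp) -> no flip
Dir N: opp run (1,4), next='.' -> no flip
Dir NE: first cell '.' (not opp) -> no flip
Dir W: opp run (2,3) capped by W -> flip
Dir E: first cell '.' (not opp) -> no flip
Dir SW: first cell 'W' (not opp) -> no flip
Dir S: opp run (3,4) capped by W -> flip
Dir SE: first cell '.' (not opp) -> no flip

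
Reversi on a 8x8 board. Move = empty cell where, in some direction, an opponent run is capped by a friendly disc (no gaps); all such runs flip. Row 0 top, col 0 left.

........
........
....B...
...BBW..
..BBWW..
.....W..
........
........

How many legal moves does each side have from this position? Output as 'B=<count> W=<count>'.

Answer: B=5 W=6

Derivation:
-- B to move --
(2,5): no bracket -> illegal
(2,6): no bracket -> illegal
(3,6): flips 1 -> legal
(4,6): flips 3 -> legal
(5,3): no bracket -> illegal
(5,4): flips 1 -> legal
(5,6): flips 1 -> legal
(6,4): no bracket -> illegal
(6,5): no bracket -> illegal
(6,6): flips 2 -> legal
B mobility = 5
-- W to move --
(1,3): flips 1 -> legal
(1,4): flips 2 -> legal
(1,5): no bracket -> illegal
(2,2): flips 1 -> legal
(2,3): flips 1 -> legal
(2,5): no bracket -> illegal
(3,1): no bracket -> illegal
(3,2): flips 2 -> legal
(4,1): flips 2 -> legal
(5,1): no bracket -> illegal
(5,2): no bracket -> illegal
(5,3): no bracket -> illegal
(5,4): no bracket -> illegal
W mobility = 6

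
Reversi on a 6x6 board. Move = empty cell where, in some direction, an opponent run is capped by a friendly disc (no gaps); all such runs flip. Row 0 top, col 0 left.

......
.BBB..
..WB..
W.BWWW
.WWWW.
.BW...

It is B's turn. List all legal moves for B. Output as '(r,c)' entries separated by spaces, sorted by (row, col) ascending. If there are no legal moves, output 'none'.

Answer: (2,1) (2,4) (3,1) (4,5) (5,0) (5,3) (5,4) (5,5)

Derivation:
(2,0): no bracket -> illegal
(2,1): flips 1 -> legal
(2,4): flips 2 -> legal
(2,5): no bracket -> illegal
(3,1): flips 2 -> legal
(4,0): no bracket -> illegal
(4,5): flips 1 -> legal
(5,0): flips 1 -> legal
(5,3): flips 3 -> legal
(5,4): flips 1 -> legal
(5,5): flips 3 -> legal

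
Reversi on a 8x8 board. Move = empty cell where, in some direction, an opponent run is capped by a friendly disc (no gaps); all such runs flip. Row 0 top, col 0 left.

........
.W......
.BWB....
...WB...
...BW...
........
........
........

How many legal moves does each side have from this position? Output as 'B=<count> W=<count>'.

Answer: B=4 W=7

Derivation:
-- B to move --
(0,0): no bracket -> illegal
(0,1): flips 1 -> legal
(0,2): no bracket -> illegal
(1,0): no bracket -> illegal
(1,2): no bracket -> illegal
(1,3): no bracket -> illegal
(2,0): no bracket -> illegal
(2,4): no bracket -> illegal
(3,1): no bracket -> illegal
(3,2): flips 1 -> legal
(3,5): no bracket -> illegal
(4,2): no bracket -> illegal
(4,5): flips 1 -> legal
(5,3): no bracket -> illegal
(5,4): flips 1 -> legal
(5,5): no bracket -> illegal
B mobility = 4
-- W to move --
(1,0): no bracket -> illegal
(1,2): no bracket -> illegal
(1,3): flips 1 -> legal
(1,4): no bracket -> illegal
(2,0): flips 1 -> legal
(2,4): flips 2 -> legal
(2,5): no bracket -> illegal
(3,0): no bracket -> illegal
(3,1): flips 1 -> legal
(3,2): no bracket -> illegal
(3,5): flips 1 -> legal
(4,2): flips 1 -> legal
(4,5): no bracket -> illegal
(5,2): no bracket -> illegal
(5,3): flips 1 -> legal
(5,4): no bracket -> illegal
W mobility = 7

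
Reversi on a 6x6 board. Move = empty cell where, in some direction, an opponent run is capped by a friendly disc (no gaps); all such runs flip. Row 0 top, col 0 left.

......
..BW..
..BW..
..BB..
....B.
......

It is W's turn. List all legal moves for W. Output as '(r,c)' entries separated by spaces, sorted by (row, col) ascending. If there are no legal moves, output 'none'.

(0,1): flips 1 -> legal
(0,2): no bracket -> illegal
(0,3): no bracket -> illegal
(1,1): flips 1 -> legal
(2,1): flips 1 -> legal
(2,4): no bracket -> illegal
(3,1): flips 1 -> legal
(3,4): no bracket -> illegal
(3,5): no bracket -> illegal
(4,1): flips 1 -> legal
(4,2): no bracket -> illegal
(4,3): flips 1 -> legal
(4,5): no bracket -> illegal
(5,3): no bracket -> illegal
(5,4): no bracket -> illegal
(5,5): no bracket -> illegal

Answer: (0,1) (1,1) (2,1) (3,1) (4,1) (4,3)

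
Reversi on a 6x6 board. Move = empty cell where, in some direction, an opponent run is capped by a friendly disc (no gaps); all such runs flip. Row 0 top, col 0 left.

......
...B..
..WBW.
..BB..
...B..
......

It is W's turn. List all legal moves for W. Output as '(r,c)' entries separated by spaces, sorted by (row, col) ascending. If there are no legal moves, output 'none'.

Answer: (0,2) (0,4) (4,2) (4,4)

Derivation:
(0,2): flips 1 -> legal
(0,3): no bracket -> illegal
(0,4): flips 1 -> legal
(1,2): no bracket -> illegal
(1,4): no bracket -> illegal
(2,1): no bracket -> illegal
(3,1): no bracket -> illegal
(3,4): no bracket -> illegal
(4,1): no bracket -> illegal
(4,2): flips 2 -> legal
(4,4): flips 1 -> legal
(5,2): no bracket -> illegal
(5,3): no bracket -> illegal
(5,4): no bracket -> illegal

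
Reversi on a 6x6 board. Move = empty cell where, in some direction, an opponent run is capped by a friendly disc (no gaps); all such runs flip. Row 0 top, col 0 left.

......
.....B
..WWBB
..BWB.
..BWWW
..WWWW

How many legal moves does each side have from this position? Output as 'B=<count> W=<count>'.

Answer: B=3 W=6

Derivation:
-- B to move --
(1,1): no bracket -> illegal
(1,2): flips 2 -> legal
(1,3): no bracket -> illegal
(1,4): flips 1 -> legal
(2,1): flips 2 -> legal
(3,1): no bracket -> illegal
(3,5): no bracket -> illegal
(4,1): no bracket -> illegal
(5,1): no bracket -> illegal
B mobility = 3
-- W to move --
(0,4): no bracket -> illegal
(0,5): no bracket -> illegal
(1,3): no bracket -> illegal
(1,4): flips 2 -> legal
(2,1): flips 1 -> legal
(3,1): flips 2 -> legal
(3,5): flips 1 -> legal
(4,1): flips 2 -> legal
(5,1): flips 1 -> legal
W mobility = 6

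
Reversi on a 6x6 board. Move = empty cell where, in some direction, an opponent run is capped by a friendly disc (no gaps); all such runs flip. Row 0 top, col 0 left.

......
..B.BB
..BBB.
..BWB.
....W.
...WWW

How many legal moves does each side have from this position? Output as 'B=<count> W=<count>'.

-- B to move --
(3,5): no bracket -> illegal
(4,2): flips 1 -> legal
(4,3): flips 1 -> legal
(4,5): no bracket -> illegal
(5,2): no bracket -> illegal
B mobility = 2
-- W to move --
(0,1): no bracket -> illegal
(0,2): no bracket -> illegal
(0,3): no bracket -> illegal
(0,4): flips 3 -> legal
(0,5): no bracket -> illegal
(1,1): flips 1 -> legal
(1,3): flips 1 -> legal
(2,1): no bracket -> illegal
(2,5): no bracket -> illegal
(3,1): flips 1 -> legal
(3,5): flips 1 -> legal
(4,1): no bracket -> illegal
(4,2): no bracket -> illegal
(4,3): no bracket -> illegal
(4,5): no bracket -> illegal
W mobility = 5

Answer: B=2 W=5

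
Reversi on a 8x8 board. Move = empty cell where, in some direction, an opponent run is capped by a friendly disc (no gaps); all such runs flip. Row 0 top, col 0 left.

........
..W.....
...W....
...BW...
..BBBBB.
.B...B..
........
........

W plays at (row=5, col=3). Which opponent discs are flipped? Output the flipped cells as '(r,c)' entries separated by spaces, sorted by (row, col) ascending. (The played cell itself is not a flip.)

Dir NW: opp run (4,2), next='.' -> no flip
Dir N: opp run (4,3) (3,3) capped by W -> flip
Dir NE: opp run (4,4), next='.' -> no flip
Dir W: first cell '.' (not opp) -> no flip
Dir E: first cell '.' (not opp) -> no flip
Dir SW: first cell '.' (not opp) -> no flip
Dir S: first cell '.' (not opp) -> no flip
Dir SE: first cell '.' (not opp) -> no flip

Answer: (3,3) (4,3)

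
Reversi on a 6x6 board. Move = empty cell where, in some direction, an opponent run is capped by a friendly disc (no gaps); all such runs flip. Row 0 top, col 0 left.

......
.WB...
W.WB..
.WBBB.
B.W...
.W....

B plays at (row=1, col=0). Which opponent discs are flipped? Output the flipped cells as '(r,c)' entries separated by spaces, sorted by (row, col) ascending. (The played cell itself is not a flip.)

Answer: (1,1)

Derivation:
Dir NW: edge -> no flip
Dir N: first cell '.' (not opp) -> no flip
Dir NE: first cell '.' (not opp) -> no flip
Dir W: edge -> no flip
Dir E: opp run (1,1) capped by B -> flip
Dir SW: edge -> no flip
Dir S: opp run (2,0), next='.' -> no flip
Dir SE: first cell '.' (not opp) -> no flip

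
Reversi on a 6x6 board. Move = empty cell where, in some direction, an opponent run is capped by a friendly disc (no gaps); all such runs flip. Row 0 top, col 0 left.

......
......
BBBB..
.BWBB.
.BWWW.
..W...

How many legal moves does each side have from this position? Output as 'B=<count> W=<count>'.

Answer: B=5 W=11

Derivation:
-- B to move --
(3,5): no bracket -> illegal
(4,5): flips 3 -> legal
(5,1): flips 1 -> legal
(5,3): flips 2 -> legal
(5,4): flips 3 -> legal
(5,5): flips 1 -> legal
B mobility = 5
-- W to move --
(1,0): flips 1 -> legal
(1,1): flips 2 -> legal
(1,2): flips 1 -> legal
(1,3): flips 2 -> legal
(1,4): flips 1 -> legal
(2,4): flips 2 -> legal
(2,5): flips 1 -> legal
(3,0): flips 2 -> legal
(3,5): flips 2 -> legal
(4,0): flips 1 -> legal
(4,5): no bracket -> illegal
(5,0): flips 1 -> legal
(5,1): no bracket -> illegal
W mobility = 11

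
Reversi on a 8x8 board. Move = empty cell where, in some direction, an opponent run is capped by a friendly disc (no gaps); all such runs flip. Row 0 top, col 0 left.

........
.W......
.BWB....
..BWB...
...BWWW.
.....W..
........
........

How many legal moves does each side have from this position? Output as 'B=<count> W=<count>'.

-- B to move --
(0,0): no bracket -> illegal
(0,1): flips 1 -> legal
(0,2): no bracket -> illegal
(1,0): no bracket -> illegal
(1,2): flips 1 -> legal
(1,3): no bracket -> illegal
(2,0): no bracket -> illegal
(2,4): no bracket -> illegal
(3,1): no bracket -> illegal
(3,5): no bracket -> illegal
(3,6): no bracket -> illegal
(3,7): no bracket -> illegal
(4,2): no bracket -> illegal
(4,7): flips 3 -> legal
(5,3): no bracket -> illegal
(5,4): flips 1 -> legal
(5,6): flips 1 -> legal
(5,7): no bracket -> illegal
(6,4): no bracket -> illegal
(6,5): no bracket -> illegal
(6,6): no bracket -> illegal
B mobility = 5
-- W to move --
(1,0): no bracket -> illegal
(1,2): flips 2 -> legal
(1,3): flips 1 -> legal
(1,4): no bracket -> illegal
(2,0): flips 1 -> legal
(2,4): flips 2 -> legal
(2,5): no bracket -> illegal
(3,0): no bracket -> illegal
(3,1): flips 2 -> legal
(3,5): flips 1 -> legal
(4,1): no bracket -> illegal
(4,2): flips 2 -> legal
(5,2): no bracket -> illegal
(5,3): flips 1 -> legal
(5,4): no bracket -> illegal
W mobility = 8

Answer: B=5 W=8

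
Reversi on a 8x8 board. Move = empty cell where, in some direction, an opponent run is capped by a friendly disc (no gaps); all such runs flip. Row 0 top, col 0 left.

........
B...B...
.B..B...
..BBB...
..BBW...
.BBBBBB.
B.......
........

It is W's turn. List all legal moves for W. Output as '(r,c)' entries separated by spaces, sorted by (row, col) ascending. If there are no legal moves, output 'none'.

Answer: (0,4) (2,2) (4,1) (6,2) (6,4) (6,6)

Derivation:
(0,0): no bracket -> illegal
(0,1): no bracket -> illegal
(0,3): no bracket -> illegal
(0,4): flips 3 -> legal
(0,5): no bracket -> illegal
(1,1): no bracket -> illegal
(1,2): no bracket -> illegal
(1,3): no bracket -> illegal
(1,5): no bracket -> illegal
(2,0): no bracket -> illegal
(2,2): flips 1 -> legal
(2,3): no bracket -> illegal
(2,5): no bracket -> illegal
(3,0): no bracket -> illegal
(3,1): no bracket -> illegal
(3,5): no bracket -> illegal
(4,0): no bracket -> illegal
(4,1): flips 2 -> legal
(4,5): no bracket -> illegal
(4,6): no bracket -> illegal
(4,7): no bracket -> illegal
(5,0): no bracket -> illegal
(5,7): no bracket -> illegal
(6,1): no bracket -> illegal
(6,2): flips 1 -> legal
(6,3): no bracket -> illegal
(6,4): flips 1 -> legal
(6,5): no bracket -> illegal
(6,6): flips 1 -> legal
(6,7): no bracket -> illegal
(7,0): no bracket -> illegal
(7,1): no bracket -> illegal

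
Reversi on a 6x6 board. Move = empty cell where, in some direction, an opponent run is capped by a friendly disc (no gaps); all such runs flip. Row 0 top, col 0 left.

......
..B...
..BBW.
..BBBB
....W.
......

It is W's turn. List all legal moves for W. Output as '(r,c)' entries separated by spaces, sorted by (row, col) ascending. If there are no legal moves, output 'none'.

(0,1): no bracket -> illegal
(0,2): no bracket -> illegal
(0,3): no bracket -> illegal
(1,1): flips 2 -> legal
(1,3): no bracket -> illegal
(1,4): no bracket -> illegal
(2,1): flips 2 -> legal
(2,5): no bracket -> illegal
(3,1): no bracket -> illegal
(4,1): no bracket -> illegal
(4,2): flips 1 -> legal
(4,3): no bracket -> illegal
(4,5): no bracket -> illegal

Answer: (1,1) (2,1) (4,2)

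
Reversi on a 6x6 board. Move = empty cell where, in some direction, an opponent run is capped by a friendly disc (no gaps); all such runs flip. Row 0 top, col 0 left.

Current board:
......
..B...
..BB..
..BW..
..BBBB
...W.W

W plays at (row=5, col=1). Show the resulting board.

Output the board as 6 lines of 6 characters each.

Place W at (5,1); scan 8 dirs for brackets.
Dir NW: first cell '.' (not opp) -> no flip
Dir N: first cell '.' (not opp) -> no flip
Dir NE: opp run (4,2) capped by W -> flip
Dir W: first cell '.' (not opp) -> no flip
Dir E: first cell '.' (not opp) -> no flip
Dir SW: edge -> no flip
Dir S: edge -> no flip
Dir SE: edge -> no flip
All flips: (4,2)

Answer: ......
..B...
..BB..
..BW..
..WBBB
.W.W.W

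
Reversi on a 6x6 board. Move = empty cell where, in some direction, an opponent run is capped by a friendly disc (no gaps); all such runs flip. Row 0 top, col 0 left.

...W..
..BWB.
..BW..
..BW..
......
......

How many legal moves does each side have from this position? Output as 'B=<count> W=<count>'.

-- B to move --
(0,2): no bracket -> illegal
(0,4): flips 1 -> legal
(2,4): flips 1 -> legal
(3,4): flips 2 -> legal
(4,2): no bracket -> illegal
(4,3): no bracket -> illegal
(4,4): flips 1 -> legal
B mobility = 4
-- W to move --
(0,1): flips 1 -> legal
(0,2): no bracket -> illegal
(0,4): no bracket -> illegal
(0,5): flips 1 -> legal
(1,1): flips 2 -> legal
(1,5): flips 1 -> legal
(2,1): flips 2 -> legal
(2,4): no bracket -> illegal
(2,5): flips 1 -> legal
(3,1): flips 2 -> legal
(4,1): flips 1 -> legal
(4,2): no bracket -> illegal
(4,3): no bracket -> illegal
W mobility = 8

Answer: B=4 W=8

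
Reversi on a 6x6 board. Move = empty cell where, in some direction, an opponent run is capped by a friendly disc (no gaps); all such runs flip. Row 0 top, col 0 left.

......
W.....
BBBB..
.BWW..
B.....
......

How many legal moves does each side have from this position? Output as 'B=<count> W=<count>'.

Answer: B=6 W=5

Derivation:
-- B to move --
(0,0): flips 1 -> legal
(0,1): no bracket -> illegal
(1,1): no bracket -> illegal
(2,4): no bracket -> illegal
(3,4): flips 2 -> legal
(4,1): flips 1 -> legal
(4,2): flips 1 -> legal
(4,3): flips 2 -> legal
(4,4): flips 1 -> legal
B mobility = 6
-- W to move --
(1,1): flips 1 -> legal
(1,2): flips 1 -> legal
(1,3): flips 1 -> legal
(1,4): flips 1 -> legal
(2,4): no bracket -> illegal
(3,0): flips 2 -> legal
(3,4): no bracket -> illegal
(4,1): no bracket -> illegal
(4,2): no bracket -> illegal
(5,0): no bracket -> illegal
(5,1): no bracket -> illegal
W mobility = 5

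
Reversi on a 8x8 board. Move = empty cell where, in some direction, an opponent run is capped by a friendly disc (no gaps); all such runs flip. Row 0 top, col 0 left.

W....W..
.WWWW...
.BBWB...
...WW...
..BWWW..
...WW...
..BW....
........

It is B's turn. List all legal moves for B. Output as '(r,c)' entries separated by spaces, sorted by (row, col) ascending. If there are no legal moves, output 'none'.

Answer: (0,1) (0,2) (0,3) (0,4) (3,5) (4,6) (5,5) (6,4)

Derivation:
(0,1): flips 1 -> legal
(0,2): flips 2 -> legal
(0,3): flips 1 -> legal
(0,4): flips 2 -> legal
(0,6): no bracket -> illegal
(1,0): no bracket -> illegal
(1,5): no bracket -> illegal
(1,6): no bracket -> illegal
(2,0): no bracket -> illegal
(2,5): no bracket -> illegal
(3,2): no bracket -> illegal
(3,5): flips 2 -> legal
(3,6): no bracket -> illegal
(4,6): flips 3 -> legal
(5,2): no bracket -> illegal
(5,5): flips 2 -> legal
(5,6): no bracket -> illegal
(6,4): flips 5 -> legal
(6,5): no bracket -> illegal
(7,2): no bracket -> illegal
(7,3): no bracket -> illegal
(7,4): no bracket -> illegal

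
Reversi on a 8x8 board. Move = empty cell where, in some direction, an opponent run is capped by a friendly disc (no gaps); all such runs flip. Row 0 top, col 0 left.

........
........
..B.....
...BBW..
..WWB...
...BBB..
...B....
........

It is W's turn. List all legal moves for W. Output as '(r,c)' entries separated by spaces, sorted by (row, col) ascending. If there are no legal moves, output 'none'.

Answer: (2,3) (2,4) (2,5) (3,2) (4,5) (6,2) (6,4) (6,5) (7,3)

Derivation:
(1,1): no bracket -> illegal
(1,2): no bracket -> illegal
(1,3): no bracket -> illegal
(2,1): no bracket -> illegal
(2,3): flips 1 -> legal
(2,4): flips 1 -> legal
(2,5): flips 1 -> legal
(3,1): no bracket -> illegal
(3,2): flips 2 -> legal
(4,5): flips 1 -> legal
(4,6): no bracket -> illegal
(5,2): no bracket -> illegal
(5,6): no bracket -> illegal
(6,2): flips 2 -> legal
(6,4): flips 1 -> legal
(6,5): flips 1 -> legal
(6,6): no bracket -> illegal
(7,2): no bracket -> illegal
(7,3): flips 2 -> legal
(7,4): no bracket -> illegal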